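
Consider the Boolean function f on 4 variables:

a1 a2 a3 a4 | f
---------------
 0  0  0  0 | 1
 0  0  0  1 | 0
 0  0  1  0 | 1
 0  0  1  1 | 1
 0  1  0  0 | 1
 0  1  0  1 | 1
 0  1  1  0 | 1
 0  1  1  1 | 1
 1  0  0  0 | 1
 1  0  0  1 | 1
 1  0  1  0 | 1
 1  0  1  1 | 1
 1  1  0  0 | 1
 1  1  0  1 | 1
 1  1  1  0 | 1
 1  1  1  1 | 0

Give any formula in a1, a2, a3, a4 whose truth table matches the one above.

f(a1, a2, a3, a4) = ~((((~a1 & ~a2) & ~a3) & a4) | (((a1 & a2) & a3) & a4))

The 0-rows are (0,0,0,1), (1,1,1,1). Take each as a conjunction (¬a1·¬a2·¬a3·a4, a1·a2·a3·a4), form their disjunction, and complement — that gives a formula that is 1 everywhere f is.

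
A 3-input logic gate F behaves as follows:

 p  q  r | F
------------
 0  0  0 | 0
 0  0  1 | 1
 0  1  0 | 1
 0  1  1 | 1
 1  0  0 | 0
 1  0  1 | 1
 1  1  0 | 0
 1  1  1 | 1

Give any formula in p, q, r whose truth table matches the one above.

The 0-rows are (0,0,0), (1,0,0), (1,1,0). Take each as a conjunction (¬p·¬q·¬r, p·¬q·¬r, p·q·¬r), form their disjunction, and complement — that gives a formula that is 1 everywhere F is.

F(p, q, r) = ((((p' · q') · r') + ((p · q') · r')) + ((p · q) · r'))'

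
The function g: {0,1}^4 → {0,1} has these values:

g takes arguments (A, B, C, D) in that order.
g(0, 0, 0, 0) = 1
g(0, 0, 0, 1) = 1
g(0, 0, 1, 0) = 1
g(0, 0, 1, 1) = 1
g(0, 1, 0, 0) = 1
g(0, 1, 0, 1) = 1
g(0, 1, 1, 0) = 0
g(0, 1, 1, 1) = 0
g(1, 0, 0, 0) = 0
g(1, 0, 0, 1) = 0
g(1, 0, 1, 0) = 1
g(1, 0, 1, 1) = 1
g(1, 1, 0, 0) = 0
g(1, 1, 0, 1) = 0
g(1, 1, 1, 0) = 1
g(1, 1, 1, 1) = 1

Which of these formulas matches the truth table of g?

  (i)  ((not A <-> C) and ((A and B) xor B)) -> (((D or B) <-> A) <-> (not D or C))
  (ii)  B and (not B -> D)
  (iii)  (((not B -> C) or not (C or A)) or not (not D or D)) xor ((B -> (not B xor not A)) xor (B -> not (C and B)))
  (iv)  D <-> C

iii

(i): at (1,0,0,0) it gives 1, but g = 0 — eliminated.
(ii): at (0,0,0,0) it gives 0, but g = 1 — eliminated.
(iv): at (0,0,0,1) it gives 0, but g = 1 — eliminated.
Only (iii) survives; checking it on all 16 rows confirms it matches g.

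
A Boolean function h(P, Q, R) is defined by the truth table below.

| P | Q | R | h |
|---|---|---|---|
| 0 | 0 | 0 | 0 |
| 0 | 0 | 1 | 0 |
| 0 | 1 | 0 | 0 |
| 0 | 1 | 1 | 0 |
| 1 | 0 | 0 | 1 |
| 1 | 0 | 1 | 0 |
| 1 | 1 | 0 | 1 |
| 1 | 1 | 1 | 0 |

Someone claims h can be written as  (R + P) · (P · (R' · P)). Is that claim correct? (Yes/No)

Yes

Evaluate (R + P) · (P · (R' · P)) on each row and compare to h:
  P=0, Q=0, R=0: formula gives 0, h = 0 ✓
  P=0, Q=0, R=1: formula gives 0, h = 0 ✓
  P=0, Q=1, R=0: formula gives 0, h = 0 ✓
  P=0, Q=1, R=1: formula gives 0, h = 0 ✓
  P=1, Q=0, R=0: formula gives 1, h = 1 ✓
  … (the remaining 3 rows also agree.)
Every row agrees, so the formula is equivalent.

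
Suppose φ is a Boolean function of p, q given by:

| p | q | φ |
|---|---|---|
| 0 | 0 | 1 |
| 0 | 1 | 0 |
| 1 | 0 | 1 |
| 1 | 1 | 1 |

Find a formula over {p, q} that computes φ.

φ(p, q) = q -> p

This is q → p (false only at 0,1).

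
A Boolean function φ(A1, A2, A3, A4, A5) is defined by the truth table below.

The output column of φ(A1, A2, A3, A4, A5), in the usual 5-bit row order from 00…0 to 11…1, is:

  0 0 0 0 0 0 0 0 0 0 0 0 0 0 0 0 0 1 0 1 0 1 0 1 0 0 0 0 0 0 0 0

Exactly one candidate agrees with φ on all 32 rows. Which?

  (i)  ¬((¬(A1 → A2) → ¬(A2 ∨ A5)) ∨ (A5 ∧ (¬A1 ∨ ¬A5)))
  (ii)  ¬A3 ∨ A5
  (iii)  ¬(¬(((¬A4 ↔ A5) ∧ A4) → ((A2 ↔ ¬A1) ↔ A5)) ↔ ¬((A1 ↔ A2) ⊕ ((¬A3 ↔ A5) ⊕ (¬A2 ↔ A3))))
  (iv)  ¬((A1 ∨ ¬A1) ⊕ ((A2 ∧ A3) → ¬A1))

(ii) disagrees with φ on (0,0,0,0,0) (formula → 1, table → 0); rule it out.
(iii) disagrees with φ on (0,0,0,0,1) (formula → 1, table → 0); rule it out.
(iv) disagrees with φ on (0,0,0,0,0) (formula → 1, table → 0); rule it out.
That leaves (i). Evaluating it on every row reproduces the table of φ exactly.

i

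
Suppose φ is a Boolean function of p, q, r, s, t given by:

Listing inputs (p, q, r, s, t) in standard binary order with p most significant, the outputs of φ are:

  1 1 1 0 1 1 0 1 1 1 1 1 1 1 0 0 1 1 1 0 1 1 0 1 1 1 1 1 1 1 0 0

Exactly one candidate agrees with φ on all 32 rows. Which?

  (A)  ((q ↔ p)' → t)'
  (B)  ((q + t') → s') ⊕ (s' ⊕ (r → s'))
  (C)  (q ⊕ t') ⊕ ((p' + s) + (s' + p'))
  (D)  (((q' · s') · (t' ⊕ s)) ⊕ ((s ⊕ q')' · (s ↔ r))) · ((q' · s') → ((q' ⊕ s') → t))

(A) fails at (0,0,0,0,0): the formula yields 0, φ is 1.
(C) fails at (0,0,0,0,0): the formula yields 0, φ is 1.
(D) fails at (0,0,0,0,1): the formula yields 0, φ is 1.
Only (B) survives; checking it on all 32 rows confirms it matches φ.

B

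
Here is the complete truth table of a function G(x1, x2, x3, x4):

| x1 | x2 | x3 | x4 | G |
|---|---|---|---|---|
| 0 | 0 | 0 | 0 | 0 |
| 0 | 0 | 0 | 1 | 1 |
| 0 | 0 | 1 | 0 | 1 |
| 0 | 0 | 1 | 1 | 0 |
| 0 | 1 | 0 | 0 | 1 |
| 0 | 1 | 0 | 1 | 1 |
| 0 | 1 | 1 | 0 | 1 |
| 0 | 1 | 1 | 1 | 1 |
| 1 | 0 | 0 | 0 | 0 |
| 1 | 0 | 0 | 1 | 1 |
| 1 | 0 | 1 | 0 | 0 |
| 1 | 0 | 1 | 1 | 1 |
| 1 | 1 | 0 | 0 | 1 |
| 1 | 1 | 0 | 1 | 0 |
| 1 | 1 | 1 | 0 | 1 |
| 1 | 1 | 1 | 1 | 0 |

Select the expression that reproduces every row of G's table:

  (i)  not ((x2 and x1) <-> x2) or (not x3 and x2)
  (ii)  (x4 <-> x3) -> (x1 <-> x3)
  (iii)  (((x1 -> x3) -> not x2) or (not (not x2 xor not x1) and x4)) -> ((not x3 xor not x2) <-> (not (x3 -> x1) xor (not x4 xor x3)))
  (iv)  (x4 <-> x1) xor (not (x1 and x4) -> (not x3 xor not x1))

iii

(i): at (0,0,0,1) it gives 0, but G = 1 — eliminated.
(ii): at (0,0,0,0) it gives 1, but G = 0 — eliminated.
(iv): at (0,0,0,0) it gives 1, but G = 0 — eliminated.
That leaves (iii). Evaluating it on every row reproduces the table of G exactly.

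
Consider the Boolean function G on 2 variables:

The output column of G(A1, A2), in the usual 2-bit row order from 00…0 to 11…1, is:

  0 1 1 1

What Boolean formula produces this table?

The output is 1 whenever at least one input is 1 — the OR of all inputs.

G(A1, A2) = A1 + A2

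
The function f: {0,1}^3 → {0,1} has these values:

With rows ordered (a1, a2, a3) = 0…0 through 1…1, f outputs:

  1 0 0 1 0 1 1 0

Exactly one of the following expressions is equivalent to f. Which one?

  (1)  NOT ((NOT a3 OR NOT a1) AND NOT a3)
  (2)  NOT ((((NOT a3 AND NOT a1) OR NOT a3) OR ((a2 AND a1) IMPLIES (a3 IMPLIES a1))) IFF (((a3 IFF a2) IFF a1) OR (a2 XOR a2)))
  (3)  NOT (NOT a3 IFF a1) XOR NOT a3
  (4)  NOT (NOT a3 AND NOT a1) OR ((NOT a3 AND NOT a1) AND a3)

(1): at (0,0,0) it gives 0, but f = 1 — eliminated.
(3): at (0,0,0) it gives 0, but f = 1 — eliminated.
(4): at (0,0,0) it gives 0, but f = 1 — eliminated.
That leaves (2). Evaluating it on every row reproduces the table of f exactly.

2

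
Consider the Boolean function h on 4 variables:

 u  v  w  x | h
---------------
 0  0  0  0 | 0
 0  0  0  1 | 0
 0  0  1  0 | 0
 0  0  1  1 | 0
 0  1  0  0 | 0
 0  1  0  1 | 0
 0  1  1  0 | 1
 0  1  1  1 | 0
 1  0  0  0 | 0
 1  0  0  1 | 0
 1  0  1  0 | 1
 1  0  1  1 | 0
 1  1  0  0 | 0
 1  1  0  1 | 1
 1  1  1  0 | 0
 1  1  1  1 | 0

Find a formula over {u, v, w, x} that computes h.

h(u, v, w, x) = ((((~u & v) & w) & ~x) | (((u & ~v) & w) & ~x)) | (((u & v) & ~w) & x)

h=1 on 3 inputs: (0,1,1,0), (1,0,1,0), (1,1,0,1). Reading each as a conjunction of literals (¬u·v·w·¬x, u·¬v·w·¬x, u·v·¬w·x) and taking the OR gives the canonical DNF.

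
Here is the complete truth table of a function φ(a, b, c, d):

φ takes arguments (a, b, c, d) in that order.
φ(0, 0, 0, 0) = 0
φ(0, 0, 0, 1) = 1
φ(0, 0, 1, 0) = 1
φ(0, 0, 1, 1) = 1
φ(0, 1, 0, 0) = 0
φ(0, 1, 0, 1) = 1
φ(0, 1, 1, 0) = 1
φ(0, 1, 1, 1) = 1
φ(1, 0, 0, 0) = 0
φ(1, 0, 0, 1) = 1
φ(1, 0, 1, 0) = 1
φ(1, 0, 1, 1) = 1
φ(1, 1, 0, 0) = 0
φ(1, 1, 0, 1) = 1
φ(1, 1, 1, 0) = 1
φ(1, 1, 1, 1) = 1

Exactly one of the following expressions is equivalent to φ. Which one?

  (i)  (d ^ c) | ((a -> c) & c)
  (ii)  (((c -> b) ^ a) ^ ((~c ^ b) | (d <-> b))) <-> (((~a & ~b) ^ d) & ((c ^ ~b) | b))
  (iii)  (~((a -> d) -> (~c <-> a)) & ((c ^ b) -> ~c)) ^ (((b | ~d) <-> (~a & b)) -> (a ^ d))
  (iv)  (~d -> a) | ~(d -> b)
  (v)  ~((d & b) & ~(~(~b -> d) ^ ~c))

(ii) disagrees with φ on (0,0,1,0) (formula → 0, table → 1); rule it out.
(iii) disagrees with φ on (0,0,0,1) (formula → 0, table → 1); rule it out.
(iv) disagrees with φ on (0,0,1,0) (formula → 0, table → 1); rule it out.
(v) disagrees with φ on (0,0,0,0) (formula → 1, table → 0); rule it out.
Only (i) survives; checking it on all 16 rows confirms it matches φ.

i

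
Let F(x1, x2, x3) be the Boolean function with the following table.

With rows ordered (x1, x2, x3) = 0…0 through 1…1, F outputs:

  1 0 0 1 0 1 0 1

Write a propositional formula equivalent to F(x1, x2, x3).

F(x1, x2, x3) = ((((~x1 & ~x2) & ~x3) | ((~x1 & x2) & x3)) | ((x1 & ~x2) & x3)) | ((x1 & x2) & x3)

Collect the rows where F=1 — (0,0,0), (0,1,1), (1,0,1), (1,1,1) — and write one minterm per row: ¬x1·¬x2·¬x3, ¬x1·x2·x3, x1·¬x2·x3, x1·x2·x3. Their union (logical OR) reproduces the table exactly.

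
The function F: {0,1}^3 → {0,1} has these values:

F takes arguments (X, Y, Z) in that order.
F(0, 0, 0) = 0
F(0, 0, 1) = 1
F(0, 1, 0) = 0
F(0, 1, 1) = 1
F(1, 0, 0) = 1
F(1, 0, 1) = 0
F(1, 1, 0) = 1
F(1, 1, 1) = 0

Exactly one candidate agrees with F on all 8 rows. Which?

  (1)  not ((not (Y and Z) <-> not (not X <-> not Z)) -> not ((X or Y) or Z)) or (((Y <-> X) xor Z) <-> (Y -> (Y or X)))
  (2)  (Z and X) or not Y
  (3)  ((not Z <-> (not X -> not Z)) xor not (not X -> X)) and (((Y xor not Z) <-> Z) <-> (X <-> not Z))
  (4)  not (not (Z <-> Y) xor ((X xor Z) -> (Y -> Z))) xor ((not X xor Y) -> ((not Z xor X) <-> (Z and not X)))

(1): at (0,0,0) it gives 1, but F = 0 — eliminated.
(2): at (0,0,0) it gives 1, but F = 0 — eliminated.
(3): at (0,0,1) it gives 0, but F = 1 — eliminated.
(4) is the remaining candidate, and it agrees with F on all 8 inputs.

4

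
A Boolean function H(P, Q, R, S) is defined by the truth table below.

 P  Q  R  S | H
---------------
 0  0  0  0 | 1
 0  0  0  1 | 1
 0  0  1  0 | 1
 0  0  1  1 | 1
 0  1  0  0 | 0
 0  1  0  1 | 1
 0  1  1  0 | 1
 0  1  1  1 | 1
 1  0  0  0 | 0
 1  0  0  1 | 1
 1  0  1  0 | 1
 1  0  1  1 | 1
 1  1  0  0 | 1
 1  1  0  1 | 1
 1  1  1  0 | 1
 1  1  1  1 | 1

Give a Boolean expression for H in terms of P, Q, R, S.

H(P, Q, R, S) = ~((((~P & Q) & ~R) & ~S) | (((P & ~Q) & ~R) & ~S))

There are just 2 zero rows: (0,1,0,0), (1,0,0,0). Their minterms are ¬P·Q·¬R·¬S, P·¬Q·¬R·¬S; the OR of those covers precisely the 0-outputs, and negating it yields H.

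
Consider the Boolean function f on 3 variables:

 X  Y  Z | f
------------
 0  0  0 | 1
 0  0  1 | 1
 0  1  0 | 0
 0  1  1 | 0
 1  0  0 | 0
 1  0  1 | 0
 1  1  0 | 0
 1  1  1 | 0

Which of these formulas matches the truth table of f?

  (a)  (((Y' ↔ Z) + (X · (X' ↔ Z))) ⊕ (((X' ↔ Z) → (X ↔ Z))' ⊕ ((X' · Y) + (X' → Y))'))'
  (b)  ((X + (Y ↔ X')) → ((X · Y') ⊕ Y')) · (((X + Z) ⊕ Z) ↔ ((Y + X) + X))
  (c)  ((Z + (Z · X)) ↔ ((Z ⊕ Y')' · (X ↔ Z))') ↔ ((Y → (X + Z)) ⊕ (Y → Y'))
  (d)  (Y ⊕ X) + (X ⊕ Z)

b

(a): at (0,0,0) it gives 0, but f = 1 — eliminated.
(c): at (0,0,1) it gives 0, but f = 1 — eliminated.
(d): at (0,0,0) it gives 0, but f = 1 — eliminated.
(b) is the remaining candidate, and it agrees with f on all 8 inputs.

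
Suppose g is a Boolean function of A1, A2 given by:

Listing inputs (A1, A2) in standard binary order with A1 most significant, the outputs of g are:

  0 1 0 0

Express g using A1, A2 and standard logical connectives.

1 only at (0,1): NOT A1 AND A2.

g(A1, A2) = ~A1 & A2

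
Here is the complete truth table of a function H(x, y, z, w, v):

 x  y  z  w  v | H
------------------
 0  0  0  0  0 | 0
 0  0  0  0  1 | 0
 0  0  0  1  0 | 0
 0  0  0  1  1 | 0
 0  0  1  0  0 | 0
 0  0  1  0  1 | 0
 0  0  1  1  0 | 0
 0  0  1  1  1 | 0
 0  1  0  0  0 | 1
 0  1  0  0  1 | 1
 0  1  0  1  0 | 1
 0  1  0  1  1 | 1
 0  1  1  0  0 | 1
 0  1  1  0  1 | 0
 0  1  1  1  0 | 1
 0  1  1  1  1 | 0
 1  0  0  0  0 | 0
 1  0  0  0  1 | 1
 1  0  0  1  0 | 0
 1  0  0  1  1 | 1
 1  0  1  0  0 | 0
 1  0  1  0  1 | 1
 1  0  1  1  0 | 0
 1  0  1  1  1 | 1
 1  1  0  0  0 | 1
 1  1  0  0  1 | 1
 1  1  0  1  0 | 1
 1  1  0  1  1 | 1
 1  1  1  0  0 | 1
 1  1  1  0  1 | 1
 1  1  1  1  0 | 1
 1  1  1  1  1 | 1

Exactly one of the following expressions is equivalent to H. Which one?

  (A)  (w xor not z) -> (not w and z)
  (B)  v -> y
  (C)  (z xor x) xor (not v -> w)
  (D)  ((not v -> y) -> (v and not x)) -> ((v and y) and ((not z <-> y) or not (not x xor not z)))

(A): at (0,0,0,1,0) it gives 1, but H = 0 — eliminated.
(B): at (0,0,0,0,0) it gives 1, but H = 0 — eliminated.
(C): at (0,0,0,0,1) it gives 1, but H = 0 — eliminated.
Only (D) survives; checking it on all 32 rows confirms it matches H.

D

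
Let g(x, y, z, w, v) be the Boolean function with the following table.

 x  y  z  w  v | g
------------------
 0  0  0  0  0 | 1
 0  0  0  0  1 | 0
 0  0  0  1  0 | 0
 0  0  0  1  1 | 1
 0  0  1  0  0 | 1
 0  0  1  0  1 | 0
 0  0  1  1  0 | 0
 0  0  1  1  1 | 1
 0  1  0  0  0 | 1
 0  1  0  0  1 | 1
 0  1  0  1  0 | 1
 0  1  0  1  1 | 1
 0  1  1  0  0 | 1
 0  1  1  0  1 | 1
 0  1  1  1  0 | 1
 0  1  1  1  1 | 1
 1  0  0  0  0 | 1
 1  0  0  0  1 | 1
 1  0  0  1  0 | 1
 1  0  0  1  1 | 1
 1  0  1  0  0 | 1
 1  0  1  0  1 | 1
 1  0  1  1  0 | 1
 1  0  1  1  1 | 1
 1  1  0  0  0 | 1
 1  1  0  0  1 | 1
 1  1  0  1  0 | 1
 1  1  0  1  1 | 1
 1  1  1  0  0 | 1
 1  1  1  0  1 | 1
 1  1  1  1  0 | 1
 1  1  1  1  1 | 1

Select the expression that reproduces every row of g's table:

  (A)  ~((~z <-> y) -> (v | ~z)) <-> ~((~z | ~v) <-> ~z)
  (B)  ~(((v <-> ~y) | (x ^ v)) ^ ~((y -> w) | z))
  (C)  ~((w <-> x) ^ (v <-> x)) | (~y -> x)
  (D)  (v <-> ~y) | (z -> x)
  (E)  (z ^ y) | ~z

(A) fails at (0,0,0,0,1): the formula yields 1, g is 0.
(B) fails at (0,0,0,1,0): the formula yields 1, g is 0.
(D) fails at (0,0,0,0,1): the formula yields 1, g is 0.
(E) fails at (0,0,0,0,1): the formula yields 1, g is 0.
Only (C) survives; checking it on all 32 rows confirms it matches g.

C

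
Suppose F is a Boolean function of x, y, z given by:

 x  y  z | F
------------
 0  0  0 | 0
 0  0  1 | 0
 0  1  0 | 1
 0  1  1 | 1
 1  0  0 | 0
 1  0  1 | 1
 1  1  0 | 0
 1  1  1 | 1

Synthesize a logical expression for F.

The 1-rows are (0,1,0), (0,1,1), (1,0,1), (1,1,1). Each contributes one minterm — ¬x·y·¬z; ¬x·y·z; x·¬y·z; x·y·z — and their disjunction is a sum-of-products form of F.

F(x, y, z) = ((((x' · y) · z') + ((x' · y) · z)) + ((x · y') · z)) + ((x · y) · z)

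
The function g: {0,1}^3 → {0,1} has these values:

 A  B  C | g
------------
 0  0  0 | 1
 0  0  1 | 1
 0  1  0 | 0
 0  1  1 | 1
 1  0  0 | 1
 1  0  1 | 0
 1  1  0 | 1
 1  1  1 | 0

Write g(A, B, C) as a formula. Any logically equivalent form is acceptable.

g(A, B, C) = not ((((not A and B) and not C) or ((A and not B) and C)) or ((A and B) and C))

The 0-rows are (0,1,0), (1,0,1), (1,1,1). Take each as a conjunction (¬A·B·¬C, A·¬B·C, A·B·C), form their disjunction, and complement — that gives a formula that is 1 everywhere g is.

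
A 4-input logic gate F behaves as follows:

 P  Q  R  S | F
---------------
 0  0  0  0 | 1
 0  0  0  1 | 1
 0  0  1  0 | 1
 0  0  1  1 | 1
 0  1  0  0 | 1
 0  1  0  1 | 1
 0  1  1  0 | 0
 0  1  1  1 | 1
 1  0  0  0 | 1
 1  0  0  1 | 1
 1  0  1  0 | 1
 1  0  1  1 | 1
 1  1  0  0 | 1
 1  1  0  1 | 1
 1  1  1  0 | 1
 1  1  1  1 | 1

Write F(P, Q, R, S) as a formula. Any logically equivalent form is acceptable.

Only row (0,1,1,0) gives 0. So F is 1 everywhere except there — the complement of the minterm ¬P·Q·R·¬S.

F(P, Q, R, S) = (((P' · Q) · R) · S')'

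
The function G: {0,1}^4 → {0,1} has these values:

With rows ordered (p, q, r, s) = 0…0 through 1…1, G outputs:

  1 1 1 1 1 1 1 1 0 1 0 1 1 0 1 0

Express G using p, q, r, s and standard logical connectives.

G is 0 on only 4 rows — (1,0,0,0), (1,0,1,0), (1,1,0,1), (1,1,1,1). Writing each as a minterm (p·¬q·¬r·¬s, p·¬q·r·¬s, p·q·¬r·s, p·q·r·s) and OR-ing them characterizes exactly where G=0, so G is the negation of that disjunction.

G(p, q, r, s) = ((((((p · q') · r') · s') + (((p · q') · r) · s')) + (((p · q) · r') · s)) + (((p · q) · r) · s))'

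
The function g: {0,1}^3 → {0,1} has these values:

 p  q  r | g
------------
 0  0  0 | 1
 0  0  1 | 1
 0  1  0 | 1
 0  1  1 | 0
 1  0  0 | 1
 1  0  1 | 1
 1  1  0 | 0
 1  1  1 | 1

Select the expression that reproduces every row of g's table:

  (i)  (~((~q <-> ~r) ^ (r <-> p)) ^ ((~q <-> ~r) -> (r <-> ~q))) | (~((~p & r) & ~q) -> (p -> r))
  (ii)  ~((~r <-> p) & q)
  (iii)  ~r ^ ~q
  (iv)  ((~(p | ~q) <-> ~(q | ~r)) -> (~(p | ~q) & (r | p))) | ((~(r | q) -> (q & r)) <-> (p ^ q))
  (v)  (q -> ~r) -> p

ii

(i): at (0,1,1) it gives 1, but g = 0 — eliminated.
(iii): at (0,0,0) it gives 0, but g = 1 — eliminated.
(iv): at (0,1,1) it gives 1, but g = 0 — eliminated.
(v): at (0,0,0) it gives 0, but g = 1 — eliminated.
Only (ii) survives; checking it on all 8 rows confirms it matches g.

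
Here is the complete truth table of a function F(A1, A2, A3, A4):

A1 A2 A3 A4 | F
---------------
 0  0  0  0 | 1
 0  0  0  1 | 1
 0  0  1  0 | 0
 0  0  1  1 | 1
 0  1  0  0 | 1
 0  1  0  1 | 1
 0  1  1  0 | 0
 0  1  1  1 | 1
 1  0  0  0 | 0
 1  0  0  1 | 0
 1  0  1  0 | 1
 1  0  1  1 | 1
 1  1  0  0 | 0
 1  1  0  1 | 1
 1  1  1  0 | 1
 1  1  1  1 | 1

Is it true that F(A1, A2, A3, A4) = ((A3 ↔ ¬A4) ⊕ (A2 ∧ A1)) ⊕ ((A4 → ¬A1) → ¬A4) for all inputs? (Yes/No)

No

Test each input against both F and the formula:
  A1=0, A2=0, A3=0, A4=0: formula gives 1, F = 1 ✓
  A1=0, A2=0, A3=0, A4=1: formula gives 1, F = 1 ✓
  A1=0, A2=0, A3=1, A4=0: formula gives 0, F = 0 ✓
  A1=0, A2=0, A3=1, A4=1: formula gives 0, but F = 1 ✗
Since they disagree at (0,0,1,1), the expression is not a correct formula for F.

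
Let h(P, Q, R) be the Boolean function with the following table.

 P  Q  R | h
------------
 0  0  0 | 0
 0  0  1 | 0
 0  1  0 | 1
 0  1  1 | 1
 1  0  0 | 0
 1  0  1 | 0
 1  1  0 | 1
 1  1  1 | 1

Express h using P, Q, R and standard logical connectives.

The 1-rows are (0,1,0), (0,1,1), (1,1,0), (1,1,1). Each contributes one minterm — ¬P·Q·¬R; ¬P·Q·R; P·Q·¬R; P·Q·R — and their disjunction is a sum-of-products form of h.

h(P, Q, R) = ((((~P & Q) & ~R) | ((~P & Q) & R)) | ((P & Q) & ~R)) | ((P & Q) & R)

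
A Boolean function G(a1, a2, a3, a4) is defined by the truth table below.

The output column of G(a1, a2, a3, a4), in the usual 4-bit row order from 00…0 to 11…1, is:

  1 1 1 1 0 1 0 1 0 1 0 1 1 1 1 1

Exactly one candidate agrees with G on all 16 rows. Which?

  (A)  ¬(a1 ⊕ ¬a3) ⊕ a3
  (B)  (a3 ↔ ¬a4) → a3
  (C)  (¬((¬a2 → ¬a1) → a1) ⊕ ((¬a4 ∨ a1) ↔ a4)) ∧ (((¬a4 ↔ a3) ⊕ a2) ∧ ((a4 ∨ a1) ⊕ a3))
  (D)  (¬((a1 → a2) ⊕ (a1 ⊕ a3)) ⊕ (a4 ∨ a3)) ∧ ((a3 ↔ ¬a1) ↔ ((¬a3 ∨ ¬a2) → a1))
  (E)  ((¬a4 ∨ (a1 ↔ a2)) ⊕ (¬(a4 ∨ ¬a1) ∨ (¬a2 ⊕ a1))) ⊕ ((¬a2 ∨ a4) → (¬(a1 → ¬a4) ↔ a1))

(A) disagrees with G on (0,0,0,0) (formula → 0, table → 1); rule it out.
(B) disagrees with G on (0,0,0,1) (formula → 0, table → 1); rule it out.
(C) disagrees with G on (0,0,0,0) (formula → 0, table → 1); rule it out.
(D) disagrees with G on (0,0,0,0) (formula → 0, table → 1); rule it out.
(E) is the remaining candidate, and it agrees with G on all 16 inputs.

E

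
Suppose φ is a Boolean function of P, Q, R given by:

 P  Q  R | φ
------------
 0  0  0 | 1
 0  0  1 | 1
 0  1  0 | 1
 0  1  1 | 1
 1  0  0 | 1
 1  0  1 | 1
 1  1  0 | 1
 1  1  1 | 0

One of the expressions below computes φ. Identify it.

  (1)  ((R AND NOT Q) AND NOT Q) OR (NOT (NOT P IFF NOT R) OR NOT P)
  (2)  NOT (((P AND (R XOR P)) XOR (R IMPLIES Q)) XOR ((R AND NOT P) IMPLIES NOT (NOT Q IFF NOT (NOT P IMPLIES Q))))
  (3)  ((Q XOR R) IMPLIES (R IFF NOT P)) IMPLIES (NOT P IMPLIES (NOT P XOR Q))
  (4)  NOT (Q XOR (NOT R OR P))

(2) fails at (0,1,1): the formula yields 0, φ is 1.
(3) fails at (0,1,1): the formula yields 0, φ is 1.
(4) fails at (0,0,0): the formula yields 0, φ is 1.
That leaves (1). Evaluating it on every row reproduces the table of φ exactly.

1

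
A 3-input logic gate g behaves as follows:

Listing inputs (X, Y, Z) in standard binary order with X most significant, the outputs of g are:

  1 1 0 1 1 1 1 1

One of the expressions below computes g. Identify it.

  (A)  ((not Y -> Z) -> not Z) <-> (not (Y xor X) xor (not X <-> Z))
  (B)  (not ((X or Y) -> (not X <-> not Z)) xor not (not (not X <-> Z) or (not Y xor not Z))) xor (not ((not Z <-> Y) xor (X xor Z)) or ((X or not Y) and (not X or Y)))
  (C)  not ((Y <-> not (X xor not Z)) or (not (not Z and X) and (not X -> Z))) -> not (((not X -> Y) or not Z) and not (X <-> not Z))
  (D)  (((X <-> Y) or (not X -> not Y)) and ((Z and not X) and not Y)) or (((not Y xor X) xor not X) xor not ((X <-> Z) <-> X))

(A) fails at (0,1,1): the formula yields 0, g is 1.
(B) fails at (0,1,1): the formula yields 0, g is 1.
(D) fails at (1,0,1): the formula yields 0, g is 1.
That leaves (C). Evaluating it on every row reproduces the table of g exactly.

C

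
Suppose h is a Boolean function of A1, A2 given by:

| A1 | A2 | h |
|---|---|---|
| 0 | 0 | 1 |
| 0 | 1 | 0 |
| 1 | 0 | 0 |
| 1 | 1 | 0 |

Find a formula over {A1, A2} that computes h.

The output is 1 only when every input is 0 — NOR of all inputs.

h(A1, A2) = ¬(A1 ∨ A2)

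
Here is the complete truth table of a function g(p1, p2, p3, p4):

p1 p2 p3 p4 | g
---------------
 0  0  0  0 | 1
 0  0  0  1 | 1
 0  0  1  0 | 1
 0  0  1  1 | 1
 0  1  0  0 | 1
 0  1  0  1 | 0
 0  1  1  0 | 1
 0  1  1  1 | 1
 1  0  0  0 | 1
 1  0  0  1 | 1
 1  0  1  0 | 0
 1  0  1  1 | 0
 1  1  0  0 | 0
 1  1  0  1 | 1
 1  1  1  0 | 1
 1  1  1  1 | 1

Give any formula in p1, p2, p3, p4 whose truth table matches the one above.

g(p1, p2, p3, p4) = ((((((p1' · p2) · p3') · p4) + (((p1 · p2') · p3) · p4')) + (((p1 · p2') · p3) · p4)) + (((p1 · p2) · p3') · p4'))'

g is 0 on only 4 rows — (0,1,0,1), (1,0,1,0), (1,0,1,1), (1,1,0,0). Writing each as a minterm (¬p1·p2·¬p3·p4, p1·¬p2·p3·¬p4, p1·¬p2·p3·p4, p1·p2·¬p3·¬p4) and OR-ing them characterizes exactly where g=0, so g is the negation of that disjunction.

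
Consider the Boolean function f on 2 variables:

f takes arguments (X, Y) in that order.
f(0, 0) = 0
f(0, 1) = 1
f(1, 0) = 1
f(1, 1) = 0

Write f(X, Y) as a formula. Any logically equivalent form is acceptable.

f(X, Y) = X ⊕ Y

The output is 1 exactly when an odd number of inputs are 1 — the 2-way XOR (parity).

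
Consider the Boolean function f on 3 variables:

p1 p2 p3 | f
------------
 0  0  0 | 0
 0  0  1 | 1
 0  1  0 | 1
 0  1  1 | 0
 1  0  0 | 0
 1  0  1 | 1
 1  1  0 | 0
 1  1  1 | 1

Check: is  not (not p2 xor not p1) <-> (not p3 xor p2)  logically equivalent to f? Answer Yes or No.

Check the formula against f row by row:
  p1=0, p2=0, p3=0: formula gives 1, but f = 0 ✗
A single disagreement suffices: at (0,0,0) they differ, so the formula does not compute f.

No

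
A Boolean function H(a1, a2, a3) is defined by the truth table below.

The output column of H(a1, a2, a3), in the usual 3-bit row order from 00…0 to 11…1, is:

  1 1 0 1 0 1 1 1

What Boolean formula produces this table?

H is 0 on only 2 rows — (0,1,0), (1,0,0). Writing each as a minterm (¬a1·a2·¬a3, a1·¬a2·¬a3) and OR-ing them characterizes exactly where H=0, so H is the negation of that disjunction.

H(a1, a2, a3) = not (((not a1 and a2) and not a3) or ((a1 and not a2) and not a3))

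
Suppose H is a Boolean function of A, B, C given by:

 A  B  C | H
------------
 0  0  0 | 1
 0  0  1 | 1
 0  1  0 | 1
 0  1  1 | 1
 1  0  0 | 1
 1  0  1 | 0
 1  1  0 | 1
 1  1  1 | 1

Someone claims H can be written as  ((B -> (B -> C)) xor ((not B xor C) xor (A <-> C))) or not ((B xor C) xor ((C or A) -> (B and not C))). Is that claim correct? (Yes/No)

Test each input against both H and the formula:
  A=0, B=0, C=0: formula gives 1, H = 1 ✓
  A=0, B=0, C=1: formula gives 1, H = 1 ✓
  A=0, B=1, C=0: formula gives 1, H = 1 ✓
  A=0, B=1, C=1: formula gives 1, H = 1 ✓
  A=1, B=0, C=0: formula gives 1, H = 1 ✓
  …and likewise for the remaining 3 rows.
All 8 rows match — the expression computes H exactly.

Yes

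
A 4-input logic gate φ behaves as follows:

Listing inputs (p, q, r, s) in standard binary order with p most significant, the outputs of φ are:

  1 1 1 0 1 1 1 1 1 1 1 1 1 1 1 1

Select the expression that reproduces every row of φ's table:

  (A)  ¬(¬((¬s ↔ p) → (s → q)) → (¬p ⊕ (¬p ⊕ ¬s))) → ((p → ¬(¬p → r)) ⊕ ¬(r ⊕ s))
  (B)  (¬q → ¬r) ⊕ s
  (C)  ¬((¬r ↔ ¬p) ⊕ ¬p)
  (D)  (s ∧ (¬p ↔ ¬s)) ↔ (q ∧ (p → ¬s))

A

(B): at (0,0,0,1) it gives 0, but φ = 1 — eliminated.
(C): at (0,0,1,0) it gives 0, but φ = 1 — eliminated.
(D): at (0,0,1,1) it gives 1, but φ = 0 — eliminated.
(A) is the remaining candidate, and it agrees with φ on all 16 inputs.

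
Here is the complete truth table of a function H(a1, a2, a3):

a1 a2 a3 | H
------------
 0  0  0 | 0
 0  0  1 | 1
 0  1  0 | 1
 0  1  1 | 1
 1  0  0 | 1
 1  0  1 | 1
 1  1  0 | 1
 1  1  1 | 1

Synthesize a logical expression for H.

Only row (0,0,0) gives 0. So H is 1 everywhere except there — the complement of the minterm ¬a1·¬a2·¬a3.

H(a1, a2, a3) = ((a1' · a2') · a3')'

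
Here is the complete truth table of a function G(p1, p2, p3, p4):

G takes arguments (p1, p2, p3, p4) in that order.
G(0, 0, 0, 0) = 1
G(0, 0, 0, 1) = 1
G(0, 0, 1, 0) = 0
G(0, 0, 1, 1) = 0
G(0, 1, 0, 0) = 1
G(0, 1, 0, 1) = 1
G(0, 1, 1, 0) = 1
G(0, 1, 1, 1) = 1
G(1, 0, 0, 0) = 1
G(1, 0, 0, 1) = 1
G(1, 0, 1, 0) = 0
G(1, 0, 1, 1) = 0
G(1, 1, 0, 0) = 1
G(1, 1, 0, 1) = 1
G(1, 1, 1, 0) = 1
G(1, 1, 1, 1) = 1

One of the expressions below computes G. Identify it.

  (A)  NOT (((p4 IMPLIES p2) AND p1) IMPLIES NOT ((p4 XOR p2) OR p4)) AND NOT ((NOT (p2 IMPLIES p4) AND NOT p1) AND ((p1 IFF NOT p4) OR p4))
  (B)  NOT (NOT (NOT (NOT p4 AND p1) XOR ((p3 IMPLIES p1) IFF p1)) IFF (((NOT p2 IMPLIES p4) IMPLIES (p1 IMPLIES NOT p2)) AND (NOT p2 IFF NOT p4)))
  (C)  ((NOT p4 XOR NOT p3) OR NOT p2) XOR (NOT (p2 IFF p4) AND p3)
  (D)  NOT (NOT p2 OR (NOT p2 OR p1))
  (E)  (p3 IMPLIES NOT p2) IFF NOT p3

(A): at (0,0,0,0) it gives 0, but G = 1 — eliminated.
(B): at (0,0,0,1) it gives 0, but G = 1 — eliminated.
(C): at (0,0,1,0) it gives 1, but G = 0 — eliminated.
(D): at (0,0,0,0) it gives 0, but G = 1 — eliminated.
(E) is the remaining candidate, and it agrees with G on all 16 inputs.

E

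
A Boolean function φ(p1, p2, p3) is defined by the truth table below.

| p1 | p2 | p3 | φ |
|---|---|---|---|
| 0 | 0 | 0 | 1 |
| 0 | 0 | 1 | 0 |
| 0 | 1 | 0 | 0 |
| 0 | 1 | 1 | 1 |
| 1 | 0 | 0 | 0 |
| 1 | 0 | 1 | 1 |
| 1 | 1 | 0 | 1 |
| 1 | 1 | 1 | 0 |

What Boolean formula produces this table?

φ(p1, p2, p3) = ~((p1 ^ p2) ^ p3)

The output is 1 exactly when an even number of inputs are 1 — the complement of 3-way XOR.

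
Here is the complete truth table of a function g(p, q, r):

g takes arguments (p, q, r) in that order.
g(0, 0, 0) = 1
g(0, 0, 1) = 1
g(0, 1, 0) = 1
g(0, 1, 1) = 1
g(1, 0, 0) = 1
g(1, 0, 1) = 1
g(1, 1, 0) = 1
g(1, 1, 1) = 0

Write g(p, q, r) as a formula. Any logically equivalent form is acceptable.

g(p, q, r) = NOT ((p AND q) AND r)

The output is 0 only when every input is 1 — NAND of all inputs.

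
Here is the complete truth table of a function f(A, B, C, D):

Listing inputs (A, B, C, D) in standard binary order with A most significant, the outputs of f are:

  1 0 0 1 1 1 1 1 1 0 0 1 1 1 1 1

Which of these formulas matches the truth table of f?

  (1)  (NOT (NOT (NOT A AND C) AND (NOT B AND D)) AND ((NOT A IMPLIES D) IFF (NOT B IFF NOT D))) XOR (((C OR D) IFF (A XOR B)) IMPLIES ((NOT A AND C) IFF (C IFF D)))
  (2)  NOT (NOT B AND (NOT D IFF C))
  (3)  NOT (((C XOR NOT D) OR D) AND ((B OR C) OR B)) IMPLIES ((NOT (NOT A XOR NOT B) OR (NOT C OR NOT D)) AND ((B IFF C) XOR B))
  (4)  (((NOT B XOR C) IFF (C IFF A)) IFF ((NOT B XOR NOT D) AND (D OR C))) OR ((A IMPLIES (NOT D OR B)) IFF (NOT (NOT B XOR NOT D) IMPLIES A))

(1): at (0,0,0,0) it gives 0, but f = 1 — eliminated.
(3): at (0,0,0,1) it gives 1, but f = 0 — eliminated.
(4): at (0,0,0,0) it gives 0, but f = 1 — eliminated.
That leaves (2). Evaluating it on every row reproduces the table of f exactly.

2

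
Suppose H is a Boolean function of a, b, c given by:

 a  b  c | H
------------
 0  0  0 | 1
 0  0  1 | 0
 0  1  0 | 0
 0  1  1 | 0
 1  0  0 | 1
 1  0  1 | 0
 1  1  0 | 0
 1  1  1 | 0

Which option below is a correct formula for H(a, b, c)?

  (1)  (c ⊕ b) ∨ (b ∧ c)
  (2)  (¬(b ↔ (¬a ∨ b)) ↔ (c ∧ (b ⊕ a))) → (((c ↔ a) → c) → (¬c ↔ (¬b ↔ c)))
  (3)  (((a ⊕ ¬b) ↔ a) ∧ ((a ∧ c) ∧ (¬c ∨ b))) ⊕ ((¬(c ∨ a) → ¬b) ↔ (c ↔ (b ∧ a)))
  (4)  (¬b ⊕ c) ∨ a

3

(1): at (0,0,0) it gives 0, but H = 1 — eliminated.
(2): at (0,0,1) it gives 1, but H = 0 — eliminated.
(4): at (0,1,1) it gives 1, but H = 0 — eliminated.
(3) is the remaining candidate, and it agrees with H on all 8 inputs.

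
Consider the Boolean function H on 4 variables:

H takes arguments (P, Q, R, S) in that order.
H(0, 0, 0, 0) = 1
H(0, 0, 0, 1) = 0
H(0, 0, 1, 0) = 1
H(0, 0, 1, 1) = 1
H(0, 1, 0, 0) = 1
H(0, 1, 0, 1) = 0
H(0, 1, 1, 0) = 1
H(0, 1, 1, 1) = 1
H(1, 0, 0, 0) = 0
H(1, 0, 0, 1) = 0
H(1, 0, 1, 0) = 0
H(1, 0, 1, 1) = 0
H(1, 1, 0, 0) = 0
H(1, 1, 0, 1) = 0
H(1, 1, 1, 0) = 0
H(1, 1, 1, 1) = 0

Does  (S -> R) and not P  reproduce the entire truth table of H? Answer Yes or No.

Yes

Test each input against both H and the formula:
  P=0, Q=0, R=0, S=0: formula gives 1, H = 1 ✓
  P=0, Q=0, R=0, S=1: formula gives 0, H = 0 ✓
  P=0, Q=0, R=1, S=0: formula gives 1, H = 1 ✓
  P=0, Q=0, R=1, S=1: formula gives 1, H = 1 ✓
  … (the remaining 12 rows also agree.)
All 16 rows match — the expression computes H exactly.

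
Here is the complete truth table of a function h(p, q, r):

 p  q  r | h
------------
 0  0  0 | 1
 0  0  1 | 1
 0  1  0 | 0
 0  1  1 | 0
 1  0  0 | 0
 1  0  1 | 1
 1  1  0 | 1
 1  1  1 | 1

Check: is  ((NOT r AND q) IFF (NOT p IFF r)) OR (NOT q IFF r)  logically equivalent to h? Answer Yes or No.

Test each input against both h and the formula:
  p=0, q=0, r=0: formula gives 1, h = 1 ✓
  p=0, q=0, r=1: formula gives 1, h = 1 ✓
  p=0, q=1, r=0: formula gives 1, but h = 0 ✗
A single disagreement suffices: at (0,1,0) they differ, so the formula does not compute h.

No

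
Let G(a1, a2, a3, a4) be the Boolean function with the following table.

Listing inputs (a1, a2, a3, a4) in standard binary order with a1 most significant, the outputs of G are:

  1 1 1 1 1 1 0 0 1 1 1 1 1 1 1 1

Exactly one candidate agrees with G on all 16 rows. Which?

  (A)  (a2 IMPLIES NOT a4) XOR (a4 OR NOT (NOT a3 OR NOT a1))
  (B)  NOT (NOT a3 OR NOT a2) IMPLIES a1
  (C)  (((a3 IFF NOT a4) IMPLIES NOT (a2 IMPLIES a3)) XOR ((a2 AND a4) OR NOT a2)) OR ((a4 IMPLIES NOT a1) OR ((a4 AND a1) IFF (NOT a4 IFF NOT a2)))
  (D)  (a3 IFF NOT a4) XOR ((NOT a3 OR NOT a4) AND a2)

B

(A): at (0,0,0,1) it gives 0, but G = 1 — eliminated.
(C): at (0,1,1,0) it gives 1, but G = 0 — eliminated.
(D): at (0,0,0,0) it gives 0, but G = 1 — eliminated.
That leaves (B). Evaluating it on every row reproduces the table of G exactly.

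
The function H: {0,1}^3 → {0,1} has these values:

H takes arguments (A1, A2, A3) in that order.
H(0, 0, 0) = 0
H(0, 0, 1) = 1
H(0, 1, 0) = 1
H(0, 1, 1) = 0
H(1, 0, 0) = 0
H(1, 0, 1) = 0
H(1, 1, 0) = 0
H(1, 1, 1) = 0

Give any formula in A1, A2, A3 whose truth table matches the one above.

H(A1, A2, A3) = ((¬A1 ∧ ¬A2) ∧ A3) ∨ ((¬A1 ∧ A2) ∧ ¬A3)

The 1-rows are (0,0,1), (0,1,0). Each contributes one minterm — ¬A1·¬A2·A3; ¬A1·A2·¬A3 — and their disjunction is a sum-of-products form of H.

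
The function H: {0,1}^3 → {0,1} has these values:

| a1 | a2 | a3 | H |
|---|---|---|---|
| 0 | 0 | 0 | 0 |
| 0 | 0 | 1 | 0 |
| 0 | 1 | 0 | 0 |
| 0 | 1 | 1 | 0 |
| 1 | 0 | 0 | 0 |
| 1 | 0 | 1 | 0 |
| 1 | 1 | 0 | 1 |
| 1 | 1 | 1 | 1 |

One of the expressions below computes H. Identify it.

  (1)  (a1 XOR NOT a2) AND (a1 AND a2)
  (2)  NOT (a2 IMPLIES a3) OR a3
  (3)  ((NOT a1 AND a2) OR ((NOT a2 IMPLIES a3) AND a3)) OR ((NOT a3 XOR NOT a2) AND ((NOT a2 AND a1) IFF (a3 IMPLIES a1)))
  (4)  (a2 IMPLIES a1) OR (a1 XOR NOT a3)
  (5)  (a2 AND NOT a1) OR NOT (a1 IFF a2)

1

(2) disagrees with H on (0,0,1) (formula → 1, table → 0); rule it out.
(3) disagrees with H on (0,0,1) (formula → 1, table → 0); rule it out.
(4) disagrees with H on (0,0,0) (formula → 1, table → 0); rule it out.
(5) disagrees with H on (0,1,0) (formula → 1, table → 0); rule it out.
(1) is the remaining candidate, and it agrees with H on all 8 inputs.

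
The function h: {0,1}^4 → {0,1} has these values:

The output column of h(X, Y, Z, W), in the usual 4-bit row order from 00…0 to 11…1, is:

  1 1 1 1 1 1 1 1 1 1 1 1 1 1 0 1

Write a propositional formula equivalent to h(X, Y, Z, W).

h(X, Y, Z, W) = NOT (((X AND Y) AND Z) AND NOT W)

h is 0 on exactly one input, (1,1,1,0), whose minterm is X·Y·Z·¬W. So h is the negation of that single conjunction.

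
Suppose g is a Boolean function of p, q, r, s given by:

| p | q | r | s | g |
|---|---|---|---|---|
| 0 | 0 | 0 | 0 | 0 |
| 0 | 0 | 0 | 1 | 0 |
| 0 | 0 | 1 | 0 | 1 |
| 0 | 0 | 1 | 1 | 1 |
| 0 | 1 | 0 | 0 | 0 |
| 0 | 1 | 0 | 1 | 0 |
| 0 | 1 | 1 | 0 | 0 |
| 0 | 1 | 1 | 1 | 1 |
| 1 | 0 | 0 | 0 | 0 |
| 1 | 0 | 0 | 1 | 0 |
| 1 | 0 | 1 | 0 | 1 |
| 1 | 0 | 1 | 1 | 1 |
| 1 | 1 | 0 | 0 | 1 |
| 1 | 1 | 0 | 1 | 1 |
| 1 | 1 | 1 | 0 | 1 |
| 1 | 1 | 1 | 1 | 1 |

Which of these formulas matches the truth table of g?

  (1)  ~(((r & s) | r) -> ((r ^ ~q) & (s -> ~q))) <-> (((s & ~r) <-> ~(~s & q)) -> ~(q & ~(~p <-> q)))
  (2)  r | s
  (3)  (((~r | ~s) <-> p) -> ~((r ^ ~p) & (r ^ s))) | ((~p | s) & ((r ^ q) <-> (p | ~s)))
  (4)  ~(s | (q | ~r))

1

(2) disagrees with g on (0,0,0,1) (formula → 1, table → 0); rule it out.
(3) disagrees with g on (0,0,0,0) (formula → 1, table → 0); rule it out.
(4) disagrees with g on (0,0,1,1) (formula → 0, table → 1); rule it out.
Only (1) survives; checking it on all 16 rows confirms it matches g.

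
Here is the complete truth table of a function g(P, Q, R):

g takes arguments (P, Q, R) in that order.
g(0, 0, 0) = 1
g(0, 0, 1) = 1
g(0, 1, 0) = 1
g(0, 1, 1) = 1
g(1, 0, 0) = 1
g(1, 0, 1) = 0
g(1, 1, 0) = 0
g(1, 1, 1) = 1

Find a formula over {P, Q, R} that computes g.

g(P, Q, R) = ¬(((P ∧ ¬Q) ∧ R) ∨ ((P ∧ Q) ∧ ¬R))

The 0-rows are (1,0,1), (1,1,0). Take each as a conjunction (P·¬Q·R, P·Q·¬R), form their disjunction, and complement — that gives a formula that is 1 everywhere g is.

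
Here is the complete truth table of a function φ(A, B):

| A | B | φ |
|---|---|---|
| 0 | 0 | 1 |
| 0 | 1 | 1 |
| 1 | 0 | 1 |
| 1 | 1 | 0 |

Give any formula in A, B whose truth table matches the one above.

The output is 0 only when every input is 1 — NAND of all inputs.

φ(A, B) = ~(A & B)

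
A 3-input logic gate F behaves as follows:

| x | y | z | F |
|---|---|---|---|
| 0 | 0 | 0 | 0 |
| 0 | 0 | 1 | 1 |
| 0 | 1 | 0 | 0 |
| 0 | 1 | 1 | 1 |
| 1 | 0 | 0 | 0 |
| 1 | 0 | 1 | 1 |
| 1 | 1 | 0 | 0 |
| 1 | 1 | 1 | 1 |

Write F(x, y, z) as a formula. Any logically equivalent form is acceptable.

F(x, y, z) = z

The output simply equals z.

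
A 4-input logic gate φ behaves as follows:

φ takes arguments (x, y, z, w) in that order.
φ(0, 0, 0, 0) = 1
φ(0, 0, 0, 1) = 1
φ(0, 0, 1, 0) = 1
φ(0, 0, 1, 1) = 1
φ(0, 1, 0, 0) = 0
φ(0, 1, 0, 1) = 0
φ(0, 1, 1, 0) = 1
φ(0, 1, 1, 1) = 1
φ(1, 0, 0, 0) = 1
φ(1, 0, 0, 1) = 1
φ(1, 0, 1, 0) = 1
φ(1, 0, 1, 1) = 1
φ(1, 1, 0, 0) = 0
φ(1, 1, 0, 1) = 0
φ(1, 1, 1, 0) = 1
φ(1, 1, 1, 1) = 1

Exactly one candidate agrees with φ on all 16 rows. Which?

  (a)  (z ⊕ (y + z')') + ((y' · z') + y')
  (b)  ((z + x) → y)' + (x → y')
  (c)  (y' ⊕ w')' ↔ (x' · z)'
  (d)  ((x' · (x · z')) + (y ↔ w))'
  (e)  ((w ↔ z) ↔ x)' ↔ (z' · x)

a

(b): at (0,1,0,0) it gives 1, but φ = 0 — eliminated.
(c): at (0,0,0,1) it gives 0, but φ = 1 — eliminated.
(d): at (0,0,0,0) it gives 0, but φ = 1 — eliminated.
(e): at (0,0,0,0) it gives 0, but φ = 1 — eliminated.
That leaves (a). Evaluating it on every row reproduces the table of φ exactly.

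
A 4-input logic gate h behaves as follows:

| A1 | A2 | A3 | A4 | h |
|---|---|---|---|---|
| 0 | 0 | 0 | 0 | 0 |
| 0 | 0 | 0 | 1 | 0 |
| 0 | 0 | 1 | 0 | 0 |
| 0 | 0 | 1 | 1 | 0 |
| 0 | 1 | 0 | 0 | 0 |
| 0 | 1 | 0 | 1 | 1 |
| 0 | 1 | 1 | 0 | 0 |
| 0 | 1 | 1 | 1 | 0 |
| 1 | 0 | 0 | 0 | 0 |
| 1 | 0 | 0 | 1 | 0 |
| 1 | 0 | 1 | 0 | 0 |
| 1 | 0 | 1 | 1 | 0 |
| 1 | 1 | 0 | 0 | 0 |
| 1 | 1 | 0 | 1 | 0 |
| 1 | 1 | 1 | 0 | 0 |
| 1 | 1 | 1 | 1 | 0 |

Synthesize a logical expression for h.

h is 1 on exactly one input, (0,1,0,1), whose minterm is ¬A1·A2·¬A3·A4. So h is just that conjunction.

h(A1, A2, A3, A4) = ((~A1 & A2) & ~A3) & A4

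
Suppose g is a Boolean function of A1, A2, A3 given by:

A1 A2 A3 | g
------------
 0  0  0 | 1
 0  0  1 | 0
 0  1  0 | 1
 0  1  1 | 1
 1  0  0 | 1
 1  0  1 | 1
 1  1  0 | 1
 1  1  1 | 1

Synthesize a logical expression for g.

g(A1, A2, A3) = NOT ((NOT A1 AND NOT A2) AND A3)

g is 0 on exactly one input, (0,0,1), whose minterm is ¬A1·¬A2·A3. So g is the negation of that single conjunction.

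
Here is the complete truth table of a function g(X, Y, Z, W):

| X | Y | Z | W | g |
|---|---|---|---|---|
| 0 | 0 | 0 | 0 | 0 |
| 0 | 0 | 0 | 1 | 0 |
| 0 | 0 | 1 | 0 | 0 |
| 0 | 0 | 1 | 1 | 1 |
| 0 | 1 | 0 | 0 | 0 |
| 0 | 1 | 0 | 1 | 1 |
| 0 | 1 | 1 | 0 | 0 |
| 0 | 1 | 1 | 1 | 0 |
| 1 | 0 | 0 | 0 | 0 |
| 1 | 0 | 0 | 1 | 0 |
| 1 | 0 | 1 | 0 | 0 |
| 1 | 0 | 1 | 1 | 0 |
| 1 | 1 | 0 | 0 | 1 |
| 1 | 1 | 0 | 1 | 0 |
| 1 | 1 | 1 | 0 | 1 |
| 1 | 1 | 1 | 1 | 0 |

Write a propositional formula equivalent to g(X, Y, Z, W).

g(X, Y, Z, W) = (((((¬X ∧ ¬Y) ∧ Z) ∧ W) ∨ (((¬X ∧ Y) ∧ ¬Z) ∧ W)) ∨ (((X ∧ Y) ∧ ¬Z) ∧ ¬W)) ∨ (((X ∧ Y) ∧ Z) ∧ ¬W)

The 1-rows are (0,0,1,1), (0,1,0,1), (1,1,0,0), (1,1,1,0). Each contributes one minterm — ¬X·¬Y·Z·W; ¬X·Y·¬Z·W; X·Y·¬Z·¬W; X·Y·Z·¬W — and their disjunction is a sum-of-products form of g.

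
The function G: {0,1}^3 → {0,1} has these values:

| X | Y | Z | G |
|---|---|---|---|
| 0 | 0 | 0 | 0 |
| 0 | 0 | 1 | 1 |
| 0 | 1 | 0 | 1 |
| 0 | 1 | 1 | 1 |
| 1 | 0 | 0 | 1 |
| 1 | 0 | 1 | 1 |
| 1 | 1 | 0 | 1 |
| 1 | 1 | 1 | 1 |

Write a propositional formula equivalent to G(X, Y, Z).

G is 0 on exactly one input, (0,0,0), whose minterm is ¬X·¬Y·¬Z. So G is the negation of that single conjunction.

G(X, Y, Z) = ¬((¬X ∧ ¬Y) ∧ ¬Z)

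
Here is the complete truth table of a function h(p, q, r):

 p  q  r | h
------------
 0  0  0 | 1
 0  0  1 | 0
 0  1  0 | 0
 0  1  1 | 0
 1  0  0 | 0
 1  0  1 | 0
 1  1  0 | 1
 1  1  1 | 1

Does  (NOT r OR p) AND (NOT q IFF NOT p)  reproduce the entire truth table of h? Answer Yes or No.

Check the formula against h row by row:
  p=0, q=0, r=0: formula gives 1, h = 1 ✓
  p=0, q=0, r=1: formula gives 0, h = 0 ✓
  p=0, q=1, r=0: formula gives 0, h = 0 ✓
  p=0, q=1, r=1: formula gives 0, h = 0 ✓
  p=1, q=0, r=0: formula gives 0, h = 0 ✓
  …and likewise for the remaining 3 rows.
No disagreement on any input; they are logically equivalent.

Yes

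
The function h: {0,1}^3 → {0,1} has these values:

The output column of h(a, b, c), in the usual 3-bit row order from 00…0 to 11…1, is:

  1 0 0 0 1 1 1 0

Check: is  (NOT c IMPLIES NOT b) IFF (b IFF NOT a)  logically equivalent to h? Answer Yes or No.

Test each input against both h and the formula:
  a=0, b=0, c=0: formula gives 0, but h = 1 ✗
A single disagreement suffices: at (0,0,0) they differ, so the formula does not compute h.

No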